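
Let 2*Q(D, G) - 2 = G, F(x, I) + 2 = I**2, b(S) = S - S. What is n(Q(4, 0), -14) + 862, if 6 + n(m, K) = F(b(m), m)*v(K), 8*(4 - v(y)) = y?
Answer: 3401/4 ≈ 850.25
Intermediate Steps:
b(S) = 0
v(y) = 4 - y/8
F(x, I) = -2 + I**2
Q(D, G) = 1 + G/2
n(m, K) = -6 + (-2 + m**2)*(4 - K/8)
n(Q(4, 0), -14) + 862 = (-6 - (-32 - 14)*(-2 + (1 + (1/2)*0)**2)/8) + 862 = (-6 - 1/8*(-46)*(-2 + (1 + 0)**2)) + 862 = (-6 - 1/8*(-46)*(-2 + 1**2)) + 862 = (-6 - 1/8*(-46)*(-2 + 1)) + 862 = (-6 - 1/8*(-46)*(-1)) + 862 = (-6 - 23/4) + 862 = -47/4 + 862 = 3401/4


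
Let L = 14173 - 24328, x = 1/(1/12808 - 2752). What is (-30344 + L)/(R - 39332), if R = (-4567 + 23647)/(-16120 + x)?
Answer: 2876398782007174/2793597902790007 ≈ 1.0296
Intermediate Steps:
x = -12808/35247615 (x = 1/(1/12808 - 2752) = 1/(-35247615/12808) = -12808/35247615 ≈ -0.00036337)
L = -10155
R = -84065561775/71023945826 (R = (-4567 + 23647)/(-16120 - 12808/35247615) = 19080/(-568191566608/35247615) = 19080*(-35247615/568191566608) = -84065561775/71023945826 ≈ -1.1836)
(-30344 + L)/(R - 39332) = (-30344 - 10155)/(-84065561775/71023945826 - 39332) = -40499/(-2793597902790007/71023945826) = -40499*(-71023945826/2793597902790007) = 2876398782007174/2793597902790007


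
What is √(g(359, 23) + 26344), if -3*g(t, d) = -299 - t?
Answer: √239070/3 ≈ 162.98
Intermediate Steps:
g(t, d) = 299/3 + t/3 (g(t, d) = -(-299 - t)/3 = 299/3 + t/3)
√(g(359, 23) + 26344) = √((299/3 + (⅓)*359) + 26344) = √((299/3 + 359/3) + 26344) = √(658/3 + 26344) = √(79690/3) = √239070/3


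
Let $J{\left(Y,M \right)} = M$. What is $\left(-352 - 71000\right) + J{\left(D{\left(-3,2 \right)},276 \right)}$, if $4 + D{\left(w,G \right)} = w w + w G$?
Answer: $-71076$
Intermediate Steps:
$D{\left(w,G \right)} = -4 + w^{2} + G w$ ($D{\left(w,G \right)} = -4 + \left(w w + w G\right) = -4 + \left(w^{2} + G w\right) = -4 + w^{2} + G w$)
$\left(-352 - 71000\right) + J{\left(D{\left(-3,2 \right)},276 \right)} = \left(-352 - 71000\right) + 276 = -71352 + 276 = -71076$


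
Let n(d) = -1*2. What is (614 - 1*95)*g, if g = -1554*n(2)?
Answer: 1613052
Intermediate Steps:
n(d) = -2
g = 3108 (g = -1554*(-2) = 3108)
(614 - 1*95)*g = (614 - 1*95)*3108 = (614 - 95)*3108 = 519*3108 = 1613052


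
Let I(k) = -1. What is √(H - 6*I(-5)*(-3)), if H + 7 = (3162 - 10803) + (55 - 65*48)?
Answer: 7*I*√219 ≈ 103.59*I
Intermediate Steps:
H = -10713 (H = -7 + ((3162 - 10803) + (55 - 65*48)) = -7 + (-7641 + (55 - 3120)) = -7 + (-7641 - 3065) = -7 - 10706 = -10713)
√(H - 6*I(-5)*(-3)) = √(-10713 - 6*(-1)*(-3)) = √(-10713 + 6*(-3)) = √(-10713 - 18) = √(-10731) = 7*I*√219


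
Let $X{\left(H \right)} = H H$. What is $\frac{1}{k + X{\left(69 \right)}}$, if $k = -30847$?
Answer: $- \frac{1}{26086} \approx -3.8335 \cdot 10^{-5}$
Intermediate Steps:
$X{\left(H \right)} = H^{2}$
$\frac{1}{k + X{\left(69 \right)}} = \frac{1}{-30847 + 69^{2}} = \frac{1}{-30847 + 4761} = \frac{1}{-26086} = - \frac{1}{26086}$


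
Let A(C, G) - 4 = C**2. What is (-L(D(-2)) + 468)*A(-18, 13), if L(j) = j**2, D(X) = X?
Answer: 152192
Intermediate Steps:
A(C, G) = 4 + C**2
(-L(D(-2)) + 468)*A(-18, 13) = (-1*(-2)**2 + 468)*(4 + (-18)**2) = (-1*4 + 468)*(4 + 324) = (-4 + 468)*328 = 464*328 = 152192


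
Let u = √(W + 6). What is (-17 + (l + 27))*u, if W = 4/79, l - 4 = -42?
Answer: -28*√37762/79 ≈ -68.875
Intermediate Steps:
l = -38 (l = 4 - 42 = -38)
W = 4/79 (W = 4*(1/79) = 4/79 ≈ 0.050633)
u = √37762/79 (u = √(4/79 + 6) = √(478/79) = √37762/79 ≈ 2.4598)
(-17 + (l + 27))*u = (-17 + (-38 + 27))*(√37762/79) = (-17 - 11)*(√37762/79) = -28*√37762/79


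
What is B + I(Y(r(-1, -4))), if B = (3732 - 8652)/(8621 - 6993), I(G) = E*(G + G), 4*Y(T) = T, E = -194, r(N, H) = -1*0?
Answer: -1230/407 ≈ -3.0221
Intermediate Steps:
r(N, H) = 0
Y(T) = T/4
I(G) = -388*G (I(G) = -194*(G + G) = -388*G)
B = -1230/407 (B = -4920/1628 = -4920*1/1628 = -1230/407 ≈ -3.0221)
B + I(Y(r(-1, -4))) = -1230/407 - 97*0 = -1230/407 - 388*0 = -1230/407 + 0 = -1230/407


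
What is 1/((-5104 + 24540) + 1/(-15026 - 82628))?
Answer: 97654/1898003143 ≈ 5.1451e-5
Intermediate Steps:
1/((-5104 + 24540) + 1/(-15026 - 82628)) = 1/(19436 + 1/(-97654)) = 1/(19436 - 1/97654) = 1/(1898003143/97654) = 97654/1898003143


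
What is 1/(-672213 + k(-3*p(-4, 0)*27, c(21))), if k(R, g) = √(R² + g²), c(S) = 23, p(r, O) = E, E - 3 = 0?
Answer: -672213/451870257791 - √59578/451870257791 ≈ -1.4882e-6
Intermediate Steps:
E = 3 (E = 3 + 0 = 3)
p(r, O) = 3
1/(-672213 + k(-3*p(-4, 0)*27, c(21))) = 1/(-672213 + √((-3*3*27)² + 23²)) = 1/(-672213 + √((-9*27)² + 529)) = 1/(-672213 + √((-243)² + 529)) = 1/(-672213 + √(59049 + 529)) = 1/(-672213 + √59578)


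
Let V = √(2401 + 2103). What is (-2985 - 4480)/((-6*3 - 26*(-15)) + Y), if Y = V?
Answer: -138849/6694 + 1493*√1126/13388 ≈ -17.000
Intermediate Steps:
V = 2*√1126 (V = √4504 = 2*√1126 ≈ 67.112)
Y = 2*√1126 ≈ 67.112
(-2985 - 4480)/((-6*3 - 26*(-15)) + Y) = (-2985 - 4480)/((-6*3 - 26*(-15)) + 2*√1126) = -7465/((-18 + 390) + 2*√1126) = -7465/(372 + 2*√1126)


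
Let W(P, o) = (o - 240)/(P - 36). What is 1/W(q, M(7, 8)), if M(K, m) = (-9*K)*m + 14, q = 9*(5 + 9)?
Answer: -9/73 ≈ -0.12329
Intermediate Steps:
q = 126 (q = 9*14 = 126)
M(K, m) = 14 - 9*K*m (M(K, m) = -9*K*m + 14 = 14 - 9*K*m)
W(P, o) = (-240 + o)/(-36 + P)
1/W(q, M(7, 8)) = 1/((-240 + (14 - 9*7*8))/(-36 + 126)) = 1/((-240 + (14 - 504))/90) = 1/((-240 - 490)/90) = 1/((1/90)*(-730)) = 1/(-73/9) = -9/73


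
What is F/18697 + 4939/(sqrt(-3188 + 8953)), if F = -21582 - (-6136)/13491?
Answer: -291156626/252241227 + 4939*sqrt(5765)/5765 ≈ 63.895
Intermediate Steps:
F = -291156626/13491 (F = -21582 - (-6136)/13491 = -21582 - 1*(-6136/13491) = -21582 + 6136/13491 = -291156626/13491 ≈ -21582.)
F/18697 + 4939/(sqrt(-3188 + 8953)) = -291156626/13491/18697 + 4939/(sqrt(-3188 + 8953)) = -291156626/13491*1/18697 + 4939/(sqrt(5765)) = -291156626/252241227 + 4939*(sqrt(5765)/5765) = -291156626/252241227 + 4939*sqrt(5765)/5765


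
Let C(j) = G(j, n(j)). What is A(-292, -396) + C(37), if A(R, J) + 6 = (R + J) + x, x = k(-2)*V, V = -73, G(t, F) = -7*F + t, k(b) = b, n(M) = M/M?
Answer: -518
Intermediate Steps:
n(M) = 1
G(t, F) = t - 7*F
C(j) = -7 + j (C(j) = j - 7*1 = j - 7 = -7 + j)
x = 146 (x = -2*(-73) = 146)
A(R, J) = 140 + J + R (A(R, J) = -6 + ((R + J) + 146) = -6 + ((J + R) + 146) = -6 + (146 + J + R) = 140 + J + R)
A(-292, -396) + C(37) = (140 - 396 - 292) + (-7 + 37) = -548 + 30 = -518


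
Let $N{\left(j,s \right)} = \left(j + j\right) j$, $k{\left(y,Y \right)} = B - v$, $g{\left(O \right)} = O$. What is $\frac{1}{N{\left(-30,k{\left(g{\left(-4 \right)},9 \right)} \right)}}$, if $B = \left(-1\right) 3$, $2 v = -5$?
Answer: $\frac{1}{1800} \approx 0.00055556$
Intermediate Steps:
$v = - \frac{5}{2}$ ($v = \frac{1}{2} \left(-5\right) = - \frac{5}{2} \approx -2.5$)
$B = -3$
$k{\left(y,Y \right)} = - \frac{1}{2}$ ($k{\left(y,Y \right)} = -3 - - \frac{5}{2} = -3 + \frac{5}{2} = - \frac{1}{2}$)
$N{\left(j,s \right)} = 2 j^{2}$ ($N{\left(j,s \right)} = 2 j j = 2 j^{2}$)
$\frac{1}{N{\left(-30,k{\left(g{\left(-4 \right)},9 \right)} \right)}} = \frac{1}{2 \left(-30\right)^{2}} = \frac{1}{2 \cdot 900} = \frac{1}{1800}$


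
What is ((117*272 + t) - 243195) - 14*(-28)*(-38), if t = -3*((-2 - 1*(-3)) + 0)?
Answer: -226270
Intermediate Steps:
t = -3 (t = -3*((-2 + 3) + 0) = -3*(1 + 0) = -3*1 = -3)
((117*272 + t) - 243195) - 14*(-28)*(-38) = ((117*272 - 3) - 243195) - 14*(-28)*(-38) = ((31824 - 3) - 243195) + 392*(-38) = (31821 - 243195) - 14896 = -211374 - 14896 = -226270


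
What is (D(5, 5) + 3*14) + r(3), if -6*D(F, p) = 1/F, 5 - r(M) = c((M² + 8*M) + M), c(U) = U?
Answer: 329/30 ≈ 10.967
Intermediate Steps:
r(M) = 5 - M² - 9*M (r(M) = 5 - ((M² + 8*M) + M) = 5 - (M² + 9*M) = 5 + (-M² - 9*M) = 5 - M² - 9*M)
D(F, p) = -1/(6*F)
(D(5, 5) + 3*14) + r(3) = (-⅙/5 + 3*14) + (5 - 1*3*(9 + 3)) = (-⅙*⅕ + 42) + (5 - 1*3*12) = (-1/30 + 42) + (5 - 36) = 1259/30 - 31 = 329/30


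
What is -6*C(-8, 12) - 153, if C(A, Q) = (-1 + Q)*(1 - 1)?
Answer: -153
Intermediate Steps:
C(A, Q) = 0 (C(A, Q) = (-1 + Q)*0 = 0)
-6*C(-8, 12) - 153 = -6*0 - 153 = 0 - 153 = -153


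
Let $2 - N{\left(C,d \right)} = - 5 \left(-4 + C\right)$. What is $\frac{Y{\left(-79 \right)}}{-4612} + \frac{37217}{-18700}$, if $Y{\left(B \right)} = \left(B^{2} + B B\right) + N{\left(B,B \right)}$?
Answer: $- \frac{24833444}{5390275} \approx -4.6071$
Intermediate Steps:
$N{\left(C,d \right)} = -18 + 5 C$ ($N{\left(C,d \right)} = 2 - - 5 \left(-4 + C\right) = 2 - \left(20 - 5 C\right) = 2 + \left(-20 + 5 C\right) = -18 + 5 C$)
$Y{\left(B \right)} = -18 + 2 B^{2} + 5 B$ ($Y{\left(B \right)} = \left(B^{2} + B B\right) + \left(-18 + 5 B\right) = \left(B^{2} + B^{2}\right) + \left(-18 + 5 B\right) = 2 B^{2} + \left(-18 + 5 B\right) = -18 + 2 B^{2} + 5 B$)
$\frac{Y{\left(-79 \right)}}{-4612} + \frac{37217}{-18700} = \frac{-18 + 2 \left(-79\right)^{2} + 5 \left(-79\right)}{-4612} + \frac{37217}{-18700} = \left(-18 + 2 \cdot 6241 - 395\right) \left(- \frac{1}{4612}\right) + 37217 \left(- \frac{1}{18700}\right) = \left(-18 + 12482 - 395\right) \left(- \frac{1}{4612}\right) - \frac{37217}{18700} = 12069 \left(- \frac{1}{4612}\right) - \frac{37217}{18700} = - \frac{12069}{4612} - \frac{37217}{18700} = - \frac{24833444}{5390275}$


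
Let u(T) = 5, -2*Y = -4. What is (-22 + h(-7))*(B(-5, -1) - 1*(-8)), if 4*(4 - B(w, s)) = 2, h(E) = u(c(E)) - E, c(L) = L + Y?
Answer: -115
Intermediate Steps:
Y = 2 (Y = -½*(-4) = 2)
c(L) = 2 + L (c(L) = L + 2 = 2 + L)
h(E) = 5 - E
B(w, s) = 7/2 (B(w, s) = 4 - ¼*2 = 4 - ½ = 7/2)
(-22 + h(-7))*(B(-5, -1) - 1*(-8)) = (-22 + (5 - 1*(-7)))*(7/2 - 1*(-8)) = (-22 + (5 + 7))*(7/2 + 8) = (-22 + 12)*(23/2) = -10*23/2 = -115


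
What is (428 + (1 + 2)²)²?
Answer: 190969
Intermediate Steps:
(428 + (1 + 2)²)² = (428 + 3²)² = (428 + 9)² = 437² = 190969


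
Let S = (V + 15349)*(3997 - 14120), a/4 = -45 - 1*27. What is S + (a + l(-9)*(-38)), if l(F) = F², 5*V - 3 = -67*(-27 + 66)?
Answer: -150097087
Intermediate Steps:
V = -522 (V = ⅗ + (-67*(-27 + 66))/5 = ⅗ + (-67*39)/5 = ⅗ + (⅕)*(-2613) = ⅗ - 2613/5 = -522)
a = -288 (a = 4*(-45 - 1*27) = 4*(-45 - 27) = 4*(-72) = -288)
S = -150093721 (S = (-522 + 15349)*(3997 - 14120) = 14827*(-10123) = -150093721)
S + (a + l(-9)*(-38)) = -150093721 + (-288 + (-9)²*(-38)) = -150093721 + (-288 + 81*(-38)) = -150093721 + (-288 - 3078) = -150093721 - 3366 = -150097087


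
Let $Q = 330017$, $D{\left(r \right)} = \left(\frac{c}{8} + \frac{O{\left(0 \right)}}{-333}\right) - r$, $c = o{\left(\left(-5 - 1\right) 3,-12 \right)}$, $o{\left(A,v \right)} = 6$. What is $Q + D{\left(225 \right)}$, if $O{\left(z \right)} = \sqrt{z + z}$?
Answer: $\frac{1319171}{4} \approx 3.2979 \cdot 10^{5}$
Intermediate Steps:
$c = 6$
$O{\left(z \right)} = \sqrt{2} \sqrt{z}$ ($O{\left(z \right)} = \sqrt{2 z} = \sqrt{2} \sqrt{z}$)
$D{\left(r \right)} = \frac{3}{4} - r$ ($D{\left(r \right)} = \left(\frac{6}{8} + \frac{\sqrt{2} \sqrt{0}}{-333}\right) - r = \left(6 \cdot \frac{1}{8} + \sqrt{2} \cdot 0 \left(- \frac{1}{333}\right)\right) - r = \left(\frac{3}{4} + 0 \left(- \frac{1}{333}\right)\right) - r = \left(\frac{3}{4} + 0\right) - r = \frac{3}{4} - r$)
$Q + D{\left(225 \right)} = 330017 + \left(\frac{3}{4} - 225\right) = 330017 - \frac{897}{4} = \frac{1319171}{4}$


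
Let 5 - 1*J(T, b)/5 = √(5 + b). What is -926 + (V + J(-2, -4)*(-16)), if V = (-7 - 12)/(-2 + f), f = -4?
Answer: -7457/6 ≈ -1242.8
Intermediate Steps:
J(T, b) = 25 - 5*√(5 + b)
V = 19/6 (V = (-7 - 12)/(-2 - 4) = -19/(-6) = -19*(-⅙) = 19/6 ≈ 3.1667)
-926 + (V + J(-2, -4)*(-16)) = -926 + (19/6 + (25 - 5*√(5 - 4))*(-16)) = -926 + (19/6 + (25 - 5*√1)*(-16)) = -926 + (19/6 + (25 - 5*1)*(-16)) = -926 + (19/6 + (25 - 5)*(-16)) = -926 + (19/6 + 20*(-16)) = -926 + (19/6 - 320) = -926 - 1901/6 = -7457/6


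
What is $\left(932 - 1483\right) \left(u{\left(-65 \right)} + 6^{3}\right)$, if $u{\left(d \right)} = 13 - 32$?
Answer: $-108547$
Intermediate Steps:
$u{\left(d \right)} = -19$
$\left(932 - 1483\right) \left(u{\left(-65 \right)} + 6^{3}\right) = \left(932 - 1483\right) \left(-19 + 6^{3}\right) = - 551 \left(-19 + 216\right) = \left(-551\right) 197 = -108547$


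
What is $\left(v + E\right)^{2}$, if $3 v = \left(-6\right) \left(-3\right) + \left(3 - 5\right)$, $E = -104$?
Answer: $\frac{87616}{9} \approx 9735.1$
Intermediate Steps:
$v = \frac{16}{3}$ ($v = \frac{\left(-6\right) \left(-3\right) + \left(3 - 5\right)}{3} = \frac{18 + \left(3 - 5\right)}{3} = \frac{18 - 2}{3} = \frac{1}{3} \cdot 16 = \frac{16}{3} \approx 5.3333$)
$\left(v + E\right)^{2} = \left(\frac{16}{3} - 104\right)^{2} = \left(- \frac{296}{3}\right)^{2} = \frac{87616}{9}$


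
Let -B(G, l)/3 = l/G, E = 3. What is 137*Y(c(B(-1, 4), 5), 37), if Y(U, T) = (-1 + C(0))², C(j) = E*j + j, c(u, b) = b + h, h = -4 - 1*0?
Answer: 137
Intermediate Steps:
h = -4 (h = -4 + 0 = -4)
B(G, l) = -3*l/G
c(u, b) = -4 + b (c(u, b) = b - 4 = -4 + b)
C(j) = 4*j (C(j) = 3*j + j = 4*j)
Y(U, T) = 1 (Y(U, T) = (-1 + 4*0)² = (-1 + 0)² = (-1)² = 1)
137*Y(c(B(-1, 4), 5), 37) = 137*1 = 137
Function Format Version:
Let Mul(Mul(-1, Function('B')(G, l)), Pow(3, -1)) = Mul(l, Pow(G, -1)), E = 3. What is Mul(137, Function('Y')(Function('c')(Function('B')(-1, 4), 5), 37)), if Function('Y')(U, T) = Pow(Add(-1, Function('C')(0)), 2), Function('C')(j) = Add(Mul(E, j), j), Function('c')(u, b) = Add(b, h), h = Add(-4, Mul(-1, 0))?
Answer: 137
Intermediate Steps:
h = -4 (h = Add(-4, 0) = -4)
Function('B')(G, l) = Mul(-3, l, Pow(G, -1)) (Function('B')(G, l) = Mul(-3, Mul(l, Pow(G, -1))) = Mul(-3, l, Pow(G, -1)))
Function('c')(u, b) = Add(-4, b) (Function('c')(u, b) = Add(b, -4) = Add(-4, b))
Function('C')(j) = Mul(4, j) (Function('C')(j) = Add(Mul(3, j), j) = Mul(4, j))
Function('Y')(U, T) = 1 (Function('Y')(U, T) = Pow(Add(-1, Mul(4, 0)), 2) = Pow(Add(-1, 0), 2) = Pow(-1, 2) = 1)
Mul(137, Function('Y')(Function('c')(Function('B')(-1, 4), 5), 37)) = Mul(137, 1) = 137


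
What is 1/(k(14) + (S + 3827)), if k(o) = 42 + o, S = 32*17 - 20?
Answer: 1/4407 ≈ 0.00022691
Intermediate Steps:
S = 524 (S = 544 - 20 = 524)
1/(k(14) + (S + 3827)) = 1/((42 + 14) + (524 + 3827)) = 1/(56 + 4351) = 1/4407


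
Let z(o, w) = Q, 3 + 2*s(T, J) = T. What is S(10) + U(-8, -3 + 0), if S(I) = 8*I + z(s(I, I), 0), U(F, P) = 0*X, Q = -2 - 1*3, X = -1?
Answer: 75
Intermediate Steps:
s(T, J) = -3/2 + T/2
Q = -5 (Q = -2 - 3 = -5)
U(F, P) = 0 (U(F, P) = 0*(-1) = 0)
z(o, w) = -5
S(I) = -5 + 8*I (S(I) = 8*I - 5 = -5 + 8*I)
S(10) + U(-8, -3 + 0) = (-5 + 8*10) + 0 = (-5 + 80) + 0 = 75 + 0 = 75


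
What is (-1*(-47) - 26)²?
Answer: 441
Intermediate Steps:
(-1*(-47) - 26)² = (47 - 26)² = 21² = 441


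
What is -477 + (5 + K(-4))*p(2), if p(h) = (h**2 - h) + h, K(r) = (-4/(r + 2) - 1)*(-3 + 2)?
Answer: -461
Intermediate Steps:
K(r) = 1 + 4/(2 + r) (K(r) = (-4/(2 + r) - 1)*(-1) = (-1 - 4/(2 + r))*(-1) = 1 + 4/(2 + r))
p(h) = h**2
-477 + (5 + K(-4))*p(2) = -477 + (5 + (6 - 4)/(2 - 4))*2**2 = -477 + (5 + 2/(-2))*4 = -477 + (5 - 1/2*2)*4 = -477 + (5 - 1)*4 = -477 + 4*4 = -477 + 16 = -461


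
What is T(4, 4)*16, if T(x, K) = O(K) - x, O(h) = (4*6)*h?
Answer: 1472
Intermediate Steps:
O(h) = 24*h
T(x, K) = -x + 24*K (T(x, K) = 24*K - x = -x + 24*K)
T(4, 4)*16 = (-1*4 + 24*4)*16 = (-4 + 96)*16 = 92*16 = 1472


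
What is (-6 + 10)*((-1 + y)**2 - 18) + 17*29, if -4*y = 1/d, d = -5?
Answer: 42461/100 ≈ 424.61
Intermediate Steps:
y = 1/20 (y = -1/4/(-5) = -1/4*(-1/5) = 1/20 ≈ 0.050000)
(-6 + 10)*((-1 + y)**2 - 18) + 17*29 = (-6 + 10)*((-1 + 1/20)**2 - 18) + 17*29 = 4*((-19/20)**2 - 18) + 493 = 4*(361/400 - 18) + 493 = 4*(-6839/400) + 493 = -6839/100 + 493 = 42461/100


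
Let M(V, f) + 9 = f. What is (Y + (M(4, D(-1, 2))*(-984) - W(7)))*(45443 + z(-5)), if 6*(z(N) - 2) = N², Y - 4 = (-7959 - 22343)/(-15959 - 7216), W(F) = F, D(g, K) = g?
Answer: 12435043454803/27810 ≈ 4.4714e+8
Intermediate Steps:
M(V, f) = -9 + f
Y = 123002/23175 (Y = 4 + (-7959 - 22343)/(-15959 - 7216) = 4 - 30302/(-23175) = 4 - 30302*(-1/23175) = 4 + 30302/23175 = 123002/23175 ≈ 5.3075)
z(N) = 2 + N²/6
(Y + (M(4, D(-1, 2))*(-984) - W(7)))*(45443 + z(-5)) = (123002/23175 + ((-9 - 1)*(-984) - 1*7))*(45443 + (2 + (⅙)*(-5)²)) = (123002/23175 + (-10*(-984) - 7))*(45443 + (2 + (⅙)*25)) = (123002/23175 + (9840 - 7))*(45443 + (2 + 25/6)) = (123002/23175 + 9833)*(45443 + 37/6) = (228002777/23175)*(272695/6) = 12435043454803/27810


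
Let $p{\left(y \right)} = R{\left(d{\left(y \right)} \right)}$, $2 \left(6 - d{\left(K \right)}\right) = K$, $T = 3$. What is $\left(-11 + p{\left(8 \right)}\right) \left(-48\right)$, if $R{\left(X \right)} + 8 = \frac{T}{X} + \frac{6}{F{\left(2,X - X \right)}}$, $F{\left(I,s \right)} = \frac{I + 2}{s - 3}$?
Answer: $1056$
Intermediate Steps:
$F{\left(I,s \right)} = \frac{2 + I}{-3 + s}$
$d{\left(K \right)} = 6 - \frac{K}{2}$
$R{\left(X \right)} = - \frac{25}{2} + \frac{3}{X}$ ($R{\left(X \right)} = -8 + \left(\frac{3}{X} + \frac{6}{\frac{1}{-3 + \left(X - X\right)} \left(2 + 2\right)}\right) = -8 + \left(\frac{3}{X} + \frac{6}{\frac{1}{-3 + 0} \cdot 4}\right) = -8 + \left(\frac{3}{X} + \frac{6}{\frac{1}{-3} \cdot 4}\right) = -8 + \left(\frac{3}{X} + \frac{6}{\left(- \frac{1}{3}\right) 4}\right) = -8 + \left(\frac{3}{X} + \frac{6}{- \frac{4}{3}}\right) = -8 + \left(\frac{3}{X} + 6 \left(- \frac{3}{4}\right)\right) = -8 - \left(\frac{9}{2} - \frac{3}{X}\right) = - \frac{25}{2} + \frac{3}{X}$)
$p{\left(y \right)} = - \frac{25}{2} + \frac{3}{6 - \frac{y}{2}}$
$\left(-11 + p{\left(8 \right)}\right) \left(-48\right) = \left(-11 + \frac{288 - 200}{2 \left(-12 + 8\right)}\right) \left(-48\right) = \left(-11 + \frac{288 - 200}{2 \left(-4\right)}\right) \left(-48\right) = \left(-11 + \frac{1}{2} \left(- \frac{1}{4}\right) 88\right) \left(-48\right) = \left(-11 - 11\right) \left(-48\right) = \left(-22\right) \left(-48\right) = 1056$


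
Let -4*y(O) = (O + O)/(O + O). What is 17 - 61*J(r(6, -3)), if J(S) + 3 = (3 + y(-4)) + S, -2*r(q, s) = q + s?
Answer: 495/4 ≈ 123.75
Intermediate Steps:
y(O) = -1/4 (y(O) = -(O + O)/(4*(O + O)) = -2*O/(4*(2*O)) = -2*O*1/(2*O)/4 = -1/4*1 = -1/4)
r(q, s) = -q/2 - s/2 (r(q, s) = -(q + s)/2 = -q/2 - s/2)
J(S) = -1/4 + S (J(S) = -3 + ((3 - 1/4) + S) = -3 + (11/4 + S) = -1/4 + S)
17 - 61*J(r(6, -3)) = 17 - 61*(-1/4 + (-1/2*6 - 1/2*(-3))) = 17 - 61*(-1/4 + (-3 + 3/2)) = 17 - 61*(-1/4 - 3/2) = 17 - 61*(-7/4) = 17 + 427/4 = 495/4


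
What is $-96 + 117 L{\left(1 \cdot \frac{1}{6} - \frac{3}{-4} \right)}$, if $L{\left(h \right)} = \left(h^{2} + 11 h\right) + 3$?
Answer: $\frac{24529}{16} \approx 1533.1$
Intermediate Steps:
$L{\left(h \right)} = 3 + h^{2} + 11 h$
$-96 + 117 L{\left(1 \cdot \frac{1}{6} - \frac{3}{-4} \right)} = -96 + 117 \left(3 + \left(1 \cdot \frac{1}{6} - \frac{3}{-4}\right)^{2} + 11 \left(1 \cdot \frac{1}{6} - \frac{3}{-4}\right)\right) = -96 + 117 \left(3 + \left(1 \cdot \frac{1}{6} - - \frac{3}{4}\right)^{2} + 11 \left(1 \cdot \frac{1}{6} - - \frac{3}{4}\right)\right) = -96 + 117 \left(3 + \left(\frac{1}{6} + \frac{3}{4}\right)^{2} + 11 \left(\frac{1}{6} + \frac{3}{4}\right)\right) = -96 + 117 \left(3 + \left(\frac{11}{12}\right)^{2} + 11 \cdot \frac{11}{12}\right) = -96 + 117 \left(3 + \frac{121}{144} + \frac{121}{12}\right) = -96 + 117 \cdot \frac{2005}{144} = -96 + \frac{26065}{16} = \frac{24529}{16}$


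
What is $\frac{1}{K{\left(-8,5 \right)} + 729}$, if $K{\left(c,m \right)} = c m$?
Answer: $\frac{1}{689} \approx 0.0014514$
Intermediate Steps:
$\frac{1}{K{\left(-8,5 \right)} + 729} = \frac{1}{\left(-8\right) 5 + 729} = \frac{1}{-40 + 729} = \frac{1}{689}$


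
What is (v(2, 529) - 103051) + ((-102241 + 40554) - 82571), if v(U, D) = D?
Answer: -246780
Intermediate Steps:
(v(2, 529) - 103051) + ((-102241 + 40554) - 82571) = (529 - 103051) + ((-102241 + 40554) - 82571) = -102522 + (-61687 - 82571) = -102522 - 144258 = -246780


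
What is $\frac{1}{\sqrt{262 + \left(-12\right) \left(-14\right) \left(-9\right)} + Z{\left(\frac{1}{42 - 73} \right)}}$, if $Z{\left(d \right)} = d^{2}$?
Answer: $\frac{961}{1154401251} - \frac{23088025 i \sqrt{2}}{1154401251} \approx 8.3247 \cdot 10^{-7} - 0.028284 i$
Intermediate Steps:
$\frac{1}{\sqrt{262 + \left(-12\right) \left(-14\right) \left(-9\right)} + Z{\left(\frac{1}{42 - 73} \right)}} = \frac{1}{\sqrt{262 + \left(-12\right) \left(-14\right) \left(-9\right)} + \left(\frac{1}{42 - 73}\right)^{2}} = \frac{1}{\sqrt{262 + 168 \left(-9\right)} + \left(\frac{1}{-31}\right)^{2}} = \frac{1}{\sqrt{262 - 1512} + \left(- \frac{1}{31}\right)^{2}} = \frac{1}{\sqrt{-1250} + \frac{1}{961}} = \frac{1}{25 i \sqrt{2} + \frac{1}{961}} = \frac{1}{\frac{1}{961} + 25 i \sqrt{2}}$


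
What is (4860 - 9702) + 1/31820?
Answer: -154072439/31820 ≈ -4842.0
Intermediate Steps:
(4860 - 9702) + 1/31820 = -4842 + 1/31820 = -154072439/31820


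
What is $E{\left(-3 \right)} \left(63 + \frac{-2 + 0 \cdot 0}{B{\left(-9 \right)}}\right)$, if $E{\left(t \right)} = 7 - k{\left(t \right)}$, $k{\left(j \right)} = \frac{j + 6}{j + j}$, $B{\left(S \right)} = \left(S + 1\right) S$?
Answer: $\frac{11335}{24} \approx 472.29$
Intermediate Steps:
$B{\left(S \right)} = S \left(1 + S\right)$ ($B{\left(S \right)} = \left(1 + S\right) S = S \left(1 + S\right)$)
$k{\left(j \right)} = \frac{6 + j}{2 j}$
$E{\left(t \right)} = 7 - \frac{6 + t}{2 t}$
$E{\left(-3 \right)} \left(63 + \frac{-2 + 0 \cdot 0}{B{\left(-9 \right)}}\right) = \left(\frac{13}{2} - \frac{3}{-3}\right) \left(63 + \frac{-2 + 0 \cdot 0}{\left(-9\right) \left(1 - 9\right)}\right) = \left(\frac{13}{2} - -1\right) \left(63 + \frac{-2 + 0}{\left(-9\right) \left(-8\right)}\right) = \left(\frac{13}{2} + 1\right) \left(63 - \frac{2}{72}\right) = \frac{15 \left(63 - \frac{1}{36}\right)}{2} = \frac{15}{2} \cdot \frac{2267}{36} = \frac{11335}{24}$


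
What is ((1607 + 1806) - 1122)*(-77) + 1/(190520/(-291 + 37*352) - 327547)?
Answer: -735699295299150/4170465431 ≈ -1.7641e+5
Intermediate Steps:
((1607 + 1806) - 1122)*(-77) + 1/(190520/(-291 + 37*352) - 327547) = (3413 - 1122)*(-77) + 1/(190520/(-291 + 13024) - 327547) = 2291*(-77) + 1/(190520/12733 - 327547) = -176407 + 1/(190520*(1/12733) - 327547) = -176407 + 1/(190520/12733 - 327547) = -176407 + 1/(-4170465431/12733) = -176407 - 12733/4170465431 = -735699295299150/4170465431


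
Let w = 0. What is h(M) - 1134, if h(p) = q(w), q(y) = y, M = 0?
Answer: -1134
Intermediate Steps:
h(p) = 0
h(M) - 1134 = 0 - 1134 = -1134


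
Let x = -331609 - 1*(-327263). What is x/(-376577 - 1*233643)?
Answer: 2173/305110 ≈ 0.0071220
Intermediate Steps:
x = -4346 (x = -331609 + 327263 = -4346)
x/(-376577 - 1*233643) = -4346/(-376577 - 1*233643) = -4346/(-376577 - 233643) = -4346/(-610220) = -4346*(-1/610220) = 2173/305110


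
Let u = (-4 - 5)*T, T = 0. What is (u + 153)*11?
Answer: 1683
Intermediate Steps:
u = 0 (u = (-4 - 5)*0 = -9*0 = 0)
(u + 153)*11 = (0 + 153)*11 = 153*11 = 1683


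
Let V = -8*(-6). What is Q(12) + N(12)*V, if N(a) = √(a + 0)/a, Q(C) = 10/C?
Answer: ⅚ + 8*√3 ≈ 14.690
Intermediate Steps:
V = 48
N(a) = a^(-½) (N(a) = √a/a = a^(-½))
Q(12) + N(12)*V = 10/12 + 48/√12 = 10*(1/12) + (√3/6)*48 = ⅚ + 8*√3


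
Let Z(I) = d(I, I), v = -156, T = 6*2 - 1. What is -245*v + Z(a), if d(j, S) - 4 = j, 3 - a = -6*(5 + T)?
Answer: 38323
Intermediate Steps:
T = 11 (T = 12 - 1 = 11)
a = 99 (a = 3 - (-6)*(5 + 11) = 3 - (-6)*16 = 3 - 1*(-96) = 3 + 96 = 99)
d(j, S) = 4 + j
Z(I) = 4 + I
-245*v + Z(a) = -245*(-156) + (4 + 99) = 38220 + 103 = 38323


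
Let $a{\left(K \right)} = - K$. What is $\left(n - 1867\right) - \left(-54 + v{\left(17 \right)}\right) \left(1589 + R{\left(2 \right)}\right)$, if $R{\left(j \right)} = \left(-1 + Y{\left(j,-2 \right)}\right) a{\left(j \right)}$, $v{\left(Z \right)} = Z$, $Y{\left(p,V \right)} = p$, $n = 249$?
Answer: $57101$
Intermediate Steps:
$R{\left(j \right)} = - j \left(-1 + j\right)$ ($R{\left(j \right)} = \left(-1 + j\right) \left(- j\right) = - j \left(-1 + j\right)$)
$\left(n - 1867\right) - \left(-54 + v{\left(17 \right)}\right) \left(1589 + R{\left(2 \right)}\right) = \left(249 - 1867\right) - \left(-54 + 17\right) \left(1589 + 2 \left(1 - 2\right)\right) = \left(249 - 1867\right) - - 37 \left(1589 + 2 \left(1 - 2\right)\right) = -1618 - - 37 \left(1589 + 2 \left(-1\right)\right) = -1618 - - 37 \left(1589 - 2\right) = -1618 - \left(-37\right) 1587 = -1618 - -58719 = -1618 + 58719 = 57101$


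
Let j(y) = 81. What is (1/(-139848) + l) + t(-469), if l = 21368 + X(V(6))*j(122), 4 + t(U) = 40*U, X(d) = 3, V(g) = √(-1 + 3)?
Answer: 398147255/139848 ≈ 2847.0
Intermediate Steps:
V(g) = √2
t(U) = -4 + 40*U
l = 21611 (l = 21368 + 3*81 = 21368 + 243 = 21611)
(1/(-139848) + l) + t(-469) = (1/(-139848) + 21611) + (-4 + 40*(-469)) = (-1/139848 + 21611) + (-4 - 18760) = 3022255127/139848 - 18764 = 398147255/139848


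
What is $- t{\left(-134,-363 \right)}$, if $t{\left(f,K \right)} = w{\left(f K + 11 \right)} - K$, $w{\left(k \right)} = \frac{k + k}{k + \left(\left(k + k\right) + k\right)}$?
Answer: $- \frac{727}{2} \approx -363.5$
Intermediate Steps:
$w{\left(k \right)} = \frac{1}{2}$ ($w{\left(k \right)} = \frac{2 k}{k + \left(2 k + k\right)} = \frac{2 k}{k + 3 k} = \frac{2 k}{4 k} = 2 k \frac{1}{4 k} = \frac{1}{2}$)
$t{\left(f,K \right)} = \frac{1}{2} - K$
$- t{\left(-134,-363 \right)} = - (\frac{1}{2} - -363) = - (\frac{1}{2} + 363) = \left(-1\right) \frac{727}{2} = - \frac{727}{2}$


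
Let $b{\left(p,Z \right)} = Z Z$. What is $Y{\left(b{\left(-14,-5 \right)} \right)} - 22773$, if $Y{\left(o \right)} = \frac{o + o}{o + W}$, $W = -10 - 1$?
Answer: $- \frac{159386}{7} \approx -22769.0$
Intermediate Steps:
$b{\left(p,Z \right)} = Z^{2}$
$W = -11$
$Y{\left(o \right)} = \frac{2 o}{-11 + o}$ ($Y{\left(o \right)} = \frac{o + o}{o - 11} = \frac{2 o}{-11 + o}$)
$Y{\left(b{\left(-14,-5 \right)} \right)} - 22773 = \frac{2 \left(-5\right)^{2}}{-11 + \left(-5\right)^{2}} - 22773 = 2 \cdot 25 \frac{1}{-11 + 25} - 22773 = 2 \cdot 25 \cdot \frac{1}{14} - 22773 = \frac{25}{7} - 22773 = - \frac{159386}{7}$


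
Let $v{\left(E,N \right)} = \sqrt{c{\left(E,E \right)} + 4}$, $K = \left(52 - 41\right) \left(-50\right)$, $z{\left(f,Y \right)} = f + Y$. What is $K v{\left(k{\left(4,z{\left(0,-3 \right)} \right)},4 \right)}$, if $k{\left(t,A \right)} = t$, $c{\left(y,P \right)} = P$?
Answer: $- 1100 \sqrt{2} \approx -1555.6$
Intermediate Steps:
$z{\left(f,Y \right)} = Y + f$
$K = -550$ ($K = 11 \left(-50\right) = -550$)
$v{\left(E,N \right)} = \sqrt{4 + E}$ ($v{\left(E,N \right)} = \sqrt{E + 4} = \sqrt{4 + E}$)
$K v{\left(k{\left(4,z{\left(0,-3 \right)} \right)},4 \right)} = - 550 \sqrt{4 + 4} = - 550 \sqrt{8} = - 550 \cdot 2 \sqrt{2} = - 1100 \sqrt{2}$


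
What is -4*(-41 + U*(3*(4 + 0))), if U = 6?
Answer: -124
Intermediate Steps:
-4*(-41 + U*(3*(4 + 0))) = -4*(-41 + 6*(3*(4 + 0))) = -4*(-41 + 6*(3*4)) = -4*(-41 + 6*12) = -4*(-41 + 72) = -4*31 = -124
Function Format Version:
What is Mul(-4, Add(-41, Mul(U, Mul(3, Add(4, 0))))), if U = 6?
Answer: -124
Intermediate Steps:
Mul(-4, Add(-41, Mul(U, Mul(3, Add(4, 0))))) = Mul(-4, Add(-41, Mul(6, Mul(3, Add(4, 0))))) = Mul(-4, Add(-41, Mul(6, Mul(3, 4)))) = Mul(-4, Add(-41, Mul(6, 12))) = Mul(-4, Add(-41, 72)) = Mul(-4, 31) = -124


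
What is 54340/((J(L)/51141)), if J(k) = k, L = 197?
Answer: 2779001940/197 ≈ 1.4107e+7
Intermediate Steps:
54340/((J(L)/51141)) = 54340/((197/51141)) = 54340/((197*(1/51141))) = 54340/(197/51141) = 54340*(51141/197) = 2779001940/197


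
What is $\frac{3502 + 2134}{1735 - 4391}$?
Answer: $- \frac{1409}{664} \approx -2.122$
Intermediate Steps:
$\frac{3502 + 2134}{1735 - 4391} = \frac{5636}{-2656} = 5636 \left(- \frac{1}{2656}\right) = - \frac{1409}{664}$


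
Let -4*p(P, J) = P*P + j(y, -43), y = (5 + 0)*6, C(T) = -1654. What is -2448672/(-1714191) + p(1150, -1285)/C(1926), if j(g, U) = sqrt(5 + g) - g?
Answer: 380527764287/1890181276 + sqrt(35)/6616 ≈ 201.32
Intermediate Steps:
y = 30 (y = 5*6 = 30)
p(P, J) = 15/2 - sqrt(35)/4 - P**2/4 (p(P, J) = -(P*P + (sqrt(5 + 30) - 1*30))/4 = -(P**2 + (sqrt(35) - 30))/4 = -(P**2 + (-30 + sqrt(35)))/4 = -(-30 + sqrt(35) + P**2)/4 = 15/2 - sqrt(35)/4 - P**2/4)
-2448672/(-1714191) + p(1150, -1285)/C(1926) = -2448672/(-1714191) + (15/2 - sqrt(35)/4 - 1/4*1150**2)/(-1654) = -2448672*(-1/1714191) + (15/2 - sqrt(35)/4 - 1/4*1322500)*(-1/1654) = 816224/571397 + (15/2 - sqrt(35)/4 - 330625)*(-1/1654) = 816224/571397 + (-661235/2 - sqrt(35)/4)*(-1/1654) = 816224/571397 + (661235/3308 + sqrt(35)/6616) = 380527764287/1890181276 + sqrt(35)/6616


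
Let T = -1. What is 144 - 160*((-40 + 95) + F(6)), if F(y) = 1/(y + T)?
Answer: -8688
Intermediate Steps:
F(y) = 1/(-1 + y) (F(y) = 1/(y - 1) = 1/(-1 + y))
144 - 160*((-40 + 95) + F(6)) = 144 - 160*((-40 + 95) + 1/(-1 + 6)) = 144 - 160*(55 + 1/5) = 144 - 160*(55 + ⅕) = 144 - 160*276/5 = 144 - 8832 = -8688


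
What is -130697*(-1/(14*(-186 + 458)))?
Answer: 18671/544 ≈ 34.322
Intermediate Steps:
-130697*(-1/(14*(-186 + 458))) = -130697/((14*(-1))*272) = -130697/((-14*272)) = -130697/(-3808) = -130697*(-1/3808) = 18671/544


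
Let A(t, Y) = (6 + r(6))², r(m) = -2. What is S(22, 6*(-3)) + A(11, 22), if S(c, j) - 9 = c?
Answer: 47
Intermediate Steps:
S(c, j) = 9 + c
A(t, Y) = 16 (A(t, Y) = (6 - 2)² = 4² = 16)
S(22, 6*(-3)) + A(11, 22) = (9 + 22) + 16 = 31 + 16 = 47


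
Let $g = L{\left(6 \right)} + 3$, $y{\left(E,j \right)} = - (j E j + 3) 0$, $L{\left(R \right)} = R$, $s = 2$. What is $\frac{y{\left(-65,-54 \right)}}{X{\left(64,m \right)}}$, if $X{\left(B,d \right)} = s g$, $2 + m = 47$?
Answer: $0$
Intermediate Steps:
$m = 45$ ($m = -2 + 47 = 45$)
$y{\left(E,j \right)} = 0$ ($y{\left(E,j \right)} = - (E j j + 3) 0 = - (E j^{2} + 3) 0 = - (3 + E j^{2}) 0 = \left(-3 - E j^{2}\right) 0 = 0$)
$g = 9$ ($g = 6 + 3 = 9$)
$X{\left(B,d \right)} = 18$ ($X{\left(B,d \right)} = 2 \cdot 9 = 18$)
$\frac{y{\left(-65,-54 \right)}}{X{\left(64,m \right)}} = \frac{0}{18} = 0 \cdot \frac{1}{18} = 0$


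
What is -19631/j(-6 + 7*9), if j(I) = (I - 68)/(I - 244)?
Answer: -333727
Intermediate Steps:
j(I) = (-68 + I)/(-244 + I)
-19631/j(-6 + 7*9) = -19631*(-244 + (-6 + 7*9))/(-68 + (-6 + 7*9)) = -19631*(-244 + (-6 + 63))/(-68 + (-6 + 63)) = -19631*(-244 + 57)/(-68 + 57) = -19631/(-11/(-187)) = -19631/((-1/187*(-11))) = -19631/1/17 = -19631*17 = -333727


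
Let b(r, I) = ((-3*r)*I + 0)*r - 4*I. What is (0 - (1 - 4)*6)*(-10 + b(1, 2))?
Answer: -432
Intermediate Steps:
b(r, I) = -4*I - 3*I*r² (b(r, I) = (-3*I*r + 0)*r - 4*I = (-3*I*r)*r - 4*I = -3*I*r² - 4*I = -4*I - 3*I*r²)
(0 - (1 - 4)*6)*(-10 + b(1, 2)) = (0 - (1 - 4)*6)*(-10 - 1*2*(4 + 3*1²)) = (0 - (-3)*6)*(-10 - 1*2*(4 + 3*1)) = (0 - 1*(-18))*(-10 - 1*2*(4 + 3)) = (0 + 18)*(-10 - 1*2*7) = 18*(-10 - 14) = 18*(-24) = -432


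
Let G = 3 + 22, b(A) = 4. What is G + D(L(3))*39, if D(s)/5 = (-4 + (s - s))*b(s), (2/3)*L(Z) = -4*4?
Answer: -3095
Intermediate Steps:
L(Z) = -24 (L(Z) = 3*(-4*4)/2 = (3/2)*(-16) = -24)
G = 25
D(s) = -80 (D(s) = 5*((-4 + (s - s))*4) = 5*((-4 + 0)*4) = 5*(-4*4) = 5*(-16) = -80)
G + D(L(3))*39 = 25 - 80*39 = 25 - 3120 = -3095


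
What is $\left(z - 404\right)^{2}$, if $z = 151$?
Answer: $64009$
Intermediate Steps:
$\left(z - 404\right)^{2} = \left(151 - 404\right)^{2} = \left(-253\right)^{2} = 64009$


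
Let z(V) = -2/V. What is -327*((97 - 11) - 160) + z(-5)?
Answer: 120992/5 ≈ 24198.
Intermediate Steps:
z(V) = -2/V
-327*((97 - 11) - 160) + z(-5) = -327*((97 - 11) - 160) - 2/(-5) = -327*(86 - 160) - 2*(-1/5) = -327*(-74) + 2/5 = 24198 + 2/5 = 120992/5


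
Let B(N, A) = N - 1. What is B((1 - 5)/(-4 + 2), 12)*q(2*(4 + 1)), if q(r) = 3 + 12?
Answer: 15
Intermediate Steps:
B(N, A) = -1 + N
q(r) = 15
B((1 - 5)/(-4 + 2), 12)*q(2*(4 + 1)) = (-1 + (1 - 5)/(-4 + 2))*15 = (-1 - 4/(-2))*15 = (-1 - 4*(-½))*15 = (-1 + 2)*15 = 1*15 = 15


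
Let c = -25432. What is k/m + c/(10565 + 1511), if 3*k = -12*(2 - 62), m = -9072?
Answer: -1216757/570591 ≈ -2.1325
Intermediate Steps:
k = 240 (k = (-12*(2 - 62))/3 = (-12*(-60))/3 = (1/3)*720 = 240)
k/m + c/(10565 + 1511) = 240/(-9072) - 25432/(10565 + 1511) = 240*(-1/9072) - 25432/12076 = -5/189 - 25432*1/12076 = -5/189 - 6358/3019 = -1216757/570591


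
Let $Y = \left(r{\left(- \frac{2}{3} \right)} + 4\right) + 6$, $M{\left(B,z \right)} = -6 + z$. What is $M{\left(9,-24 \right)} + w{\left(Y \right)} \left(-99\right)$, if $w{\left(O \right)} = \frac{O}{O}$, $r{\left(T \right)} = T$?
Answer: $-129$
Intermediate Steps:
$Y = \frac{28}{3}$ ($Y = \left(- \frac{2}{3} + 4\right) + 6 = \frac{10}{3} + 6 = \frac{28}{3} \approx 9.3333$)
$w{\left(O \right)} = 1$
$M{\left(9,-24 \right)} + w{\left(Y \right)} \left(-99\right) = \left(-6 - 24\right) + 1 \left(-99\right) = -30 - 99 = -129$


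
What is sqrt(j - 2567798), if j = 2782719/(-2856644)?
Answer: 23*I*sqrt(9902790698660279)/1428322 ≈ 1602.4*I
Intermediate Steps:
j = -2782719/2856644 (j = 2782719*(-1/2856644) = -2782719/2856644 ≈ -0.97412)
sqrt(j - 2567798) = sqrt(-2782719/2856644 - 2567798) = sqrt(-7335287532631/2856644) = 23*I*sqrt(9902790698660279)/1428322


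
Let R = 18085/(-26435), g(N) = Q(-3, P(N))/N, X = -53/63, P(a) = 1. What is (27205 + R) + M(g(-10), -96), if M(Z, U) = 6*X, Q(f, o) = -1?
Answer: 3019853156/111027 ≈ 27199.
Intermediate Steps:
X = -53/63 (X = -53*1/63 = -53/63 ≈ -0.84127)
g(N) = -1/N
M(Z, U) = -106/21 (M(Z, U) = 6*(-53/63) = -106/21)
R = -3617/5287 (R = 18085*(-1/26435) = -3617/5287 ≈ -0.68413)
(27205 + R) + M(g(-10), -96) = (27205 - 3617/5287) - 106/21 = 143829218/5287 - 106/21 = 3019853156/111027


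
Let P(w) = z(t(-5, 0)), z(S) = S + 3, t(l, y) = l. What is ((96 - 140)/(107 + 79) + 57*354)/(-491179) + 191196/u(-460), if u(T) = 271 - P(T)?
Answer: 223929576784/319757529 ≈ 700.31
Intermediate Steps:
z(S) = 3 + S
P(w) = -2 (P(w) = 3 - 5 = -2)
u(T) = 273 (u(T) = 271 - 1*(-2) = 271 + 2 = 273)
((96 - 140)/(107 + 79) + 57*354)/(-491179) + 191196/u(-460) = ((96 - 140)/(107 + 79) + 57*354)/(-491179) + 191196/273 = (-44/186 + 20178)*(-1/491179) + 191196*(1/273) = (-44*1/186 + 20178)*(-1/491179) + 63732/91 = (-22/93 + 20178)*(-1/491179) + 63732/91 = (1876532/93)*(-1/491179) + 63732/91 = -1876532/45679647 + 63732/91 = 223929576784/319757529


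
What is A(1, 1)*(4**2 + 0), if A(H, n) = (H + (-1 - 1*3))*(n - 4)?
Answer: 144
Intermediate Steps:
A(H, n) = (-4 + H)*(-4 + n) (A(H, n) = (H + (-1 - 3))*(-4 + n) = (H - 4)*(-4 + n) = (-4 + H)*(-4 + n))
A(1, 1)*(4**2 + 0) = (16 - 4*1 - 4*1 + 1*1)*(4**2 + 0) = (16 - 4 - 4 + 1)*(16 + 0) = 9*16 = 144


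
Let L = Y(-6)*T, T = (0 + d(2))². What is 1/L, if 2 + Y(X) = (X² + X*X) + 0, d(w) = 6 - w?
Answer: 1/1120 ≈ 0.00089286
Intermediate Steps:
Y(X) = -2 + 2*X² (Y(X) = -2 + ((X² + X*X) + 0) = -2 + ((X² + X²) + 0) = -2 + (2*X² + 0) = -2 + 2*X²)
T = 16 (T = (0 + (6 - 1*2))² = (0 + (6 - 2))² = (0 + 4)² = 4² = 16)
L = 1120 (L = (-2 + 2*(-6)²)*16 = (-2 + 2*36)*16 = (-2 + 72)*16 = 70*16 = 1120)
1/L = 1/1120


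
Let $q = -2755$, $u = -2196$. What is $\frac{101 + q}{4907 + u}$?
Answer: $- \frac{2654}{2711} \approx -0.97897$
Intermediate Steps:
$\frac{101 + q}{4907 + u} = \frac{101 - 2755}{4907 - 2196} = - \frac{2654}{2711}$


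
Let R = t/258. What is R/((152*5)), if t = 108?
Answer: 9/16340 ≈ 0.00055080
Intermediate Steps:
R = 18/43 (R = 108/258 = 108*(1/258) = 18/43 ≈ 0.41860)
R/((152*5)) = 18/(43*((152*5))) = (18/43)/760 = (18/43)*(1/760) = 9/16340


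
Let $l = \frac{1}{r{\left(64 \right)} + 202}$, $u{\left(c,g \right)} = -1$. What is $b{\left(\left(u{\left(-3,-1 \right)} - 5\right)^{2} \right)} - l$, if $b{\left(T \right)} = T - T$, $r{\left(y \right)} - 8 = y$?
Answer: $- \frac{1}{274} \approx -0.0036496$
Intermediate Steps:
$r{\left(y \right)} = 8 + y$
$b{\left(T \right)} = 0$
$l = \frac{1}{274}$ ($l = \frac{1}{\left(8 + 64\right) + 202} = \frac{1}{72 + 202} = \frac{1}{274} \approx 0.0036496$)
$b{\left(\left(u{\left(-3,-1 \right)} - 5\right)^{2} \right)} - l = 0 - \frac{1}{274} = - \frac{1}{274}$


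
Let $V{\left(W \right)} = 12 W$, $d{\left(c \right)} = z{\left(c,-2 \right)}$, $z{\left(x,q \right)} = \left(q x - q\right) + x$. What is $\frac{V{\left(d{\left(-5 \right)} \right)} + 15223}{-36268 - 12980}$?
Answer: $- \frac{15307}{49248} \approx -0.31081$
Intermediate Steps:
$z{\left(x,q \right)} = x - q + q x$ ($z{\left(x,q \right)} = \left(- q + q x\right) + x = x - q + q x$)
$d{\left(c \right)} = 2 - c$ ($d{\left(c \right)} = c - -2 - 2 c = c + 2 - 2 c = 2 - c$)
$\frac{V{\left(d{\left(-5 \right)} \right)} + 15223}{-36268 - 12980} = \frac{12 \left(2 - -5\right) + 15223}{-36268 - 12980} = \frac{12 \left(2 + 5\right) + 15223}{-49248} = \left(12 \cdot 7 + 15223\right) \left(- \frac{1}{49248}\right) = \left(84 + 15223\right) \left(- \frac{1}{49248}\right) = 15307 \left(- \frac{1}{49248}\right) = - \frac{15307}{49248}$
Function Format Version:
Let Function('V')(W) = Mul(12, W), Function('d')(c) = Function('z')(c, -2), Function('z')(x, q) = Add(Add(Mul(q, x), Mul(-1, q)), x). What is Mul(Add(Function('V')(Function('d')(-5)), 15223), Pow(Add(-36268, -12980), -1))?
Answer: Rational(-15307, 49248) ≈ -0.31081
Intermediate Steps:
Function('z')(x, q) = Add(x, Mul(-1, q), Mul(q, x)) (Function('z')(x, q) = Add(Add(Mul(-1, q), Mul(q, x)), x) = Add(x, Mul(-1, q), Mul(q, x)))
Function('d')(c) = Add(2, Mul(-1, c)) (Function('d')(c) = Add(c, Mul(-1, -2), Mul(-2, c)) = Add(c, 2, Mul(-2, c)) = Add(2, Mul(-1, c)))
Mul(Add(Function('V')(Function('d')(-5)), 15223), Pow(Add(-36268, -12980), -1)) = Mul(Add(Mul(12, Add(2, Mul(-1, -5))), 15223), Pow(Add(-36268, -12980), -1)) = Mul(Add(Mul(12, Add(2, 5)), 15223), Pow(-49248, -1)) = Mul(Add(Mul(12, 7), 15223), Rational(-1, 49248)) = Mul(Add(84, 15223), Rational(-1, 49248)) = Mul(15307, Rational(-1, 49248)) = Rational(-15307, 49248)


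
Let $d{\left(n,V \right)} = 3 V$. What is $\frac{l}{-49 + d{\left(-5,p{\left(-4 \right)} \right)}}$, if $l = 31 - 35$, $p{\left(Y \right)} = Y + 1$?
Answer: $\frac{2}{29} \approx 0.068966$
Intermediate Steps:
$p{\left(Y \right)} = 1 + Y$
$l = -4$ ($l = 31 - 35 = -4$)
$\frac{l}{-49 + d{\left(-5,p{\left(-4 \right)} \right)}} = \frac{1}{-49 + 3 \left(1 - 4\right)} \left(-4\right) = \frac{1}{-49 + 3 \left(-3\right)} \left(-4\right) = \frac{1}{-49 - 9} \left(-4\right) = \frac{1}{-58} \left(-4\right) = \left(- \frac{1}{58}\right) \left(-4\right) = \frac{2}{29}$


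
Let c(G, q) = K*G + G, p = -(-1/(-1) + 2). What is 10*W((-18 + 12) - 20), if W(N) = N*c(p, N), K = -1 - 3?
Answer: -2340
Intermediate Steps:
K = -4
p = -3 (p = -(-1*(-1) + 2) = -(1 + 2) = -1*3 = -3)
c(G, q) = -3*G (c(G, q) = -4*G + G = -3*G)
W(N) = 9*N (W(N) = N*(-3*(-3)) = N*9 = 9*N)
10*W((-18 + 12) - 20) = 10*(9*((-18 + 12) - 20)) = 10*(9*(-6 - 20)) = 10*(9*(-26)) = 10*(-234) = -2340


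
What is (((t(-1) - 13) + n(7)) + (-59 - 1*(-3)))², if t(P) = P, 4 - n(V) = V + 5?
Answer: 6084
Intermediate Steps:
n(V) = -1 - V (n(V) = 4 - (V + 5) = 4 - (5 + V) = 4 + (-5 - V) = -1 - V)
(((t(-1) - 13) + n(7)) + (-59 - 1*(-3)))² = (((-1 - 13) + (-1 - 1*7)) + (-59 - 1*(-3)))² = ((-14 + (-1 - 7)) + (-59 + 3))² = ((-14 - 8) - 56)² = (-22 - 56)² = (-78)² = 6084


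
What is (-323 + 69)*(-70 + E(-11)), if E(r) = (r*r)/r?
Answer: 20574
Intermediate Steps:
E(r) = r (E(r) = r**2/r = r)
(-323 + 69)*(-70 + E(-11)) = (-323 + 69)*(-70 - 11) = -254*(-81) = 20574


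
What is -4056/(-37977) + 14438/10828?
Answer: 98705049/68535826 ≈ 1.4402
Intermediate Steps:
-4056/(-37977) + 14438/10828 = -4056*(-1/37977) + 14438*(1/10828) = 1352/12659 + 7219/5414 = 98705049/68535826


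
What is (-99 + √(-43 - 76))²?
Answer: (99 - I*√119)² ≈ 9682.0 - 2159.9*I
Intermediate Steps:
(-99 + √(-43 - 76))² = (-99 + √(-119))² = (-99 + I*√119)²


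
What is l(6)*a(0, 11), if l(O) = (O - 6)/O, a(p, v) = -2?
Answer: 0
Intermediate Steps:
l(O) = (-6 + O)/O
l(6)*a(0, 11) = ((-6 + 6)/6)*(-2) = ((⅙)*0)*(-2) = 0*(-2) = 0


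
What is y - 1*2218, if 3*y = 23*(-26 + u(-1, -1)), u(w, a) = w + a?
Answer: -7298/3 ≈ -2432.7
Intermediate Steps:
u(w, a) = a + w
y = -644/3 (y = (23*(-26 + (-1 - 1)))/3 = (23*(-26 - 2))/3 = (23*(-28))/3 = (1/3)*(-644) = -644/3 ≈ -214.67)
y - 1*2218 = -644/3 - 1*2218 = -644/3 - 2218 = -7298/3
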